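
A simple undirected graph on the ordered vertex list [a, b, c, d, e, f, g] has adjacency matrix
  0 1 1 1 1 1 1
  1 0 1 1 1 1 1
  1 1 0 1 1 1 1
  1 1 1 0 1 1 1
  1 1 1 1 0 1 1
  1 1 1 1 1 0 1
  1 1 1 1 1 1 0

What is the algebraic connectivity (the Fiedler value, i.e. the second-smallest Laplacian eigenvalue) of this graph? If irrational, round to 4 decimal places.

7

With the vertex order [a, b, c, d, e, f, g], the degrees are [6, 6, 6, 6, 6, 6, 6], giving D = diag(6, 6, 6, 6, 6, 6, 6) and L = D - A. The sorted Laplacian eigenvalues are [0, 7, 7, 7, 7, 7, 7]; the algebraic connectivity is the second entry, 7.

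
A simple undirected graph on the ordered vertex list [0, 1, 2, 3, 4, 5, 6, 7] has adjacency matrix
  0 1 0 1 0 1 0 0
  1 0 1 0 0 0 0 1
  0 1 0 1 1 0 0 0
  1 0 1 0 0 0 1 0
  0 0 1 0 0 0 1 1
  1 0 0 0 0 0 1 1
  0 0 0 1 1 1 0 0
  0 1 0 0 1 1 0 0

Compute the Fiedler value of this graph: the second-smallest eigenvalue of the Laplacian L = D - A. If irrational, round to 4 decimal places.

2

With the vertex order [0, 1, 2, 3, 4, 5, 6, 7], the degrees are [3, 3, 3, 3, 3, 3, 3, 3], giving D = diag(3, 3, 3, 3, 3, 3, 3, 3) and L = D - A. Computing the eigenvalues of L and sorting gives [0, 2, 2, 2, 4, 4, 4, 6]. The Fiedler value lambda_2 = 2 is strictly positive, so the graph is connected. By the matrix-tree theorem the graph has (1/8) * product of the nonzero eigenvalues = 384 spanning trees.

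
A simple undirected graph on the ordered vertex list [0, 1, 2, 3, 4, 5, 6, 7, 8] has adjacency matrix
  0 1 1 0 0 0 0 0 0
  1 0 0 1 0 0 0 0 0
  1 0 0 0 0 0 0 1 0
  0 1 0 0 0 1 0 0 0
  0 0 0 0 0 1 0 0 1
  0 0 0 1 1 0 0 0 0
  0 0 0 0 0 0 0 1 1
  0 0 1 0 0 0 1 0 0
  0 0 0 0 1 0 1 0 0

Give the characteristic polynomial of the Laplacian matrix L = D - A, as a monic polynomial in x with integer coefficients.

Reading degrees in the order [0, 1, 2, 3, 4, 5, 6, 7, 8] gives [2, 2, 2, 2, 2, 2, 2, 2, 2]; set D = diag(2, 2, 2, 2, 2, 2, 2, 2, 2) and form L = D - A. L has integer entries, so p(x) = det(xI - L) has integer coefficients. Expanding the determinant yields x^9 - 18x^8 + 135x^7 - 546x^6 + 1287x^5 - 1782x^4 + 1386x^3 - 540x^2 + 81x. The coefficient of x^8 equals -trace(L) = -18, matching the sum of degrees. There is one zero in the spectrum, matching the 1 component.

x^9 - 18x^8 + 135x^7 - 546x^6 + 1287x^5 - 1782x^4 + 1386x^3 - 540x^2 + 81x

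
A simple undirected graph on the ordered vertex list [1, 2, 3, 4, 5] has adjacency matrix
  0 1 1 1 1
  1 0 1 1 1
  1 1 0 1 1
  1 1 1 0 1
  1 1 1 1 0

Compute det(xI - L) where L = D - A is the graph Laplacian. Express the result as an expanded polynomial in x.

Each diagonal entry of L is the vertex degree and each off-diagonal entry is -1 where an edge is present, 0 otherwise; in the order [1, 2, 3, 4, 5] the diagonal is [4, 4, 4, 4, 4]. Computing det(xI - L) by cofactor expansion (or equivalently via sum-over-permutations) gives x^5 - 20x^4 + 150x^3 - 500x^2 + 625x. The constant term is 0 because L is singular (the all-ones vector lies in its kernel). By the matrix-tree theorem the graph has (1/5) * product of the nonzero eigenvalues = 125 spanning trees. The largest eigenvalue, 5, is at most the vertex count 5.

x^5 - 20x^4 + 150x^3 - 500x^2 + 625x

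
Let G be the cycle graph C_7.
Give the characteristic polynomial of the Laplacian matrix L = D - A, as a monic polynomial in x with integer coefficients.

x^7 - 14x^6 + 77x^5 - 210x^4 + 294x^3 - 196x^2 + 49x

The graph has 7 vertices and degree multiset [2, 2, 2, 2, 2, 2, 2]; D is the diagonal matrix of degrees and L = D - A. Computing det(xI - L) by cofactor expansion (or equivalently via sum-over-permutations) gives x^7 - 14x^6 + 77x^5 - 210x^4 + 294x^3 - 196x^2 + 49x. Since p(0) = det(-L) = 0, x divides p(x). The eigenvalues sum to 14, which equals trace(L) = 2|E|.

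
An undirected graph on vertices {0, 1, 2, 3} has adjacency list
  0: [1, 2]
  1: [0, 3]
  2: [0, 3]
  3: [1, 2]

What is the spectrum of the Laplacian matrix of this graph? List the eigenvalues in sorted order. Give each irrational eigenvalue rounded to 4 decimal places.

Reading degrees in the order [0, 1, 2, 3] gives [2, 2, 2, 2]; set D = diag(2, 2, 2, 2) and form L = D - A. Since every row of L sums to 0, the all-ones vector is in the kernel and 0 is an eigenvalue. The eigenvalues sum to 8, which equals trace(L) = 2|E|.

[0, 2, 2, 4]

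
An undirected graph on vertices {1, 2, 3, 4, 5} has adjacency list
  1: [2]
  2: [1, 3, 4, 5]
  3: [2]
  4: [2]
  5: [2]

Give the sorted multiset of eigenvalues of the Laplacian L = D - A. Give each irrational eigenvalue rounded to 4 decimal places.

[0, 1, 1, 1, 5]

With the vertex order [1, 2, 3, 4, 5], the degrees are [1, 4, 1, 1, 1], giving D = diag(1, 4, 1, 1, 1) and L = D - A. The multiplicity of 0 as a Laplacian eigenvalue equals the number of connected components. The largest eigenvalue, 5, is at most the vertex count 5.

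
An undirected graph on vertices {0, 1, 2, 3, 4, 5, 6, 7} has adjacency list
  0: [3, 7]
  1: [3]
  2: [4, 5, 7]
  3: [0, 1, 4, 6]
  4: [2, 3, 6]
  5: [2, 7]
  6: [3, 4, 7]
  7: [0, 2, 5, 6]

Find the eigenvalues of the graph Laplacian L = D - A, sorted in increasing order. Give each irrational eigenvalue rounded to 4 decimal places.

With the vertex order [0, 1, 2, 3, 4, 5, 6, 7], the degrees are [2, 1, 3, 4, 3, 2, 3, 4], giving D = diag(2, 1, 3, 4, 3, 2, 3, 4) and L = D - A. Since every row of L sums to 0, the all-ones vector is in the kernel and 0 is an eigenvalue. The single zero eigenvalue shows the graph is connected. By the matrix-tree theorem the graph has (1/8) * product of the nonzero eigenvalues = 94 spanning trees.

[0, 0.7232, 1.5482, 1.8659, 3.2235, 3.8404, 5.1245, 5.6744]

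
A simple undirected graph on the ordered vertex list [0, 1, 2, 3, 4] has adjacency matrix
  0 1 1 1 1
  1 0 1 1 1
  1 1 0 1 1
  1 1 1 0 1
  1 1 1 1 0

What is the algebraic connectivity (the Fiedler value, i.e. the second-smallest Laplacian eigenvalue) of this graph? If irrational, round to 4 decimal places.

Reading degrees in the order [0, 1, 2, 3, 4] gives [4, 4, 4, 4, 4]; set D = diag(4, 4, 4, 4, 4) and form L = D - A. The smallest Laplacian eigenvalue is always 0. The next one, lambda_2 = 5, measures how hard the graph is to disconnect: larger values mean better connectivity. By the matrix-tree theorem the graph has (1/5) * product of the nonzero eigenvalues = 125 spanning trees.

5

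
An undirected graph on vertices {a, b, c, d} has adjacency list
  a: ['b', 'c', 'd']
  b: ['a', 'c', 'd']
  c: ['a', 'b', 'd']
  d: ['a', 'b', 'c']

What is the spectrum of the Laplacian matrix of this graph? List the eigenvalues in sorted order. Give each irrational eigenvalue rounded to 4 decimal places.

[0, 4, 4, 4]

Each diagonal entry of L is the vertex degree and each off-diagonal entry is -1 where an edge is present, 0 otherwise; in the order [a, b, c, d] the diagonal is [3, 3, 3, 3]. The multiplicity of 0 as a Laplacian eigenvalue equals the number of connected components. The single zero eigenvalue shows the graph is connected. There is one zero in the spectrum, matching the 1 component.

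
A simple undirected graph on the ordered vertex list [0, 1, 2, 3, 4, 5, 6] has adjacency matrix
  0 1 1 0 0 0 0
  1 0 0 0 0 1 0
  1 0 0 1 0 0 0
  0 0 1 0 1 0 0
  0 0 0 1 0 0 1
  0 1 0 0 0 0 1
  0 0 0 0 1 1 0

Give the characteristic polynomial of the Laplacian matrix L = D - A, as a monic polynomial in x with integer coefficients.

x^7 - 14x^6 + 77x^5 - 210x^4 + 294x^3 - 196x^2 + 49x

Each diagonal entry of L is the vertex degree and each off-diagonal entry is -1 where an edge is present, 0 otherwise; in the order [0, 1, 2, 3, 4, 5, 6] the diagonal is [2, 2, 2, 2, 2, 2, 2]. L has integer entries, so p(x) = det(xI - L) has integer coefficients. Expanding the determinant yields x^7 - 14x^6 + 77x^5 - 210x^4 + 294x^3 - 196x^2 + 49x. The coefficient of x^6 equals -trace(L) = -14, matching the sum of degrees. By the matrix-tree theorem the graph has (1/7) * product of the nonzero eigenvalues = 7 spanning trees. The eigenvalues sum to 14, which equals trace(L) = 2|E|.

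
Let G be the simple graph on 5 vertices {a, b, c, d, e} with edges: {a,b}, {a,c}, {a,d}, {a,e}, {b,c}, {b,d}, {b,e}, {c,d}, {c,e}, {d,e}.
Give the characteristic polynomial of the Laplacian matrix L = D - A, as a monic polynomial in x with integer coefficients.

Each diagonal entry of L is the vertex degree and each off-diagonal entry is -1 where an edge is present, 0 otherwise; in the order [a, b, c, d, e] the diagonal is [4, 4, 4, 4, 4]. Computing det(xI - L) by cofactor expansion (or equivalently via sum-over-permutations) gives x^5 - 20x^4 + 150x^3 - 500x^2 + 625x. Since p(0) = det(-L) = 0, x divides p(x). There is one zero in the spectrum, matching the 1 component. The eigenvalues sum to 20, which equals trace(L) = 2|E|.

x^5 - 20x^4 + 150x^3 - 500x^2 + 625x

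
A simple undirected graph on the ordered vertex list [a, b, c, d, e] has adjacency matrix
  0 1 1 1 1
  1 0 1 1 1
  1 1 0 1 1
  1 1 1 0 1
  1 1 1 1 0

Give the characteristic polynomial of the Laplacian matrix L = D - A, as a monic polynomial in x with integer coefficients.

x^5 - 20x^4 + 150x^3 - 500x^2 + 625x

Each diagonal entry of L is the vertex degree and each off-diagonal entry is -1 where an edge is present, 0 otherwise; in the order [a, b, c, d, e] the diagonal is [4, 4, 4, 4, 4]. Computing det(xI - L) by cofactor expansion (or equivalently via sum-over-permutations) gives x^5 - 20x^4 + 150x^3 - 500x^2 + 625x. The coefficient of x^4 equals -trace(L) = -20, matching the sum of degrees.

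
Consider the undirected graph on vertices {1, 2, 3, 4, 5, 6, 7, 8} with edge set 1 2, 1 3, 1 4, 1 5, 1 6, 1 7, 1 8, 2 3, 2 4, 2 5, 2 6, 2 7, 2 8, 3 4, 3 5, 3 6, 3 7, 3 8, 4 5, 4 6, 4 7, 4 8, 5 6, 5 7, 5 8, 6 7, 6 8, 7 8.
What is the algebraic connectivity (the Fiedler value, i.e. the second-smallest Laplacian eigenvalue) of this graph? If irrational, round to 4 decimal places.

8

With the vertex order [1, 2, 3, 4, 5, 6, 7, 8], the degrees are [7, 7, 7, 7, 7, 7, 7, 7], giving D = diag(7, 7, 7, 7, 7, 7, 7, 7) and L = D - A. Computing the eigenvalues of L and sorting gives [0, 8, 8, 8, 8, 8, 8, 8]. The Fiedler value lambda_2 = 8 is strictly positive, so the graph is connected. The largest eigenvalue, 8, is at most the vertex count 8.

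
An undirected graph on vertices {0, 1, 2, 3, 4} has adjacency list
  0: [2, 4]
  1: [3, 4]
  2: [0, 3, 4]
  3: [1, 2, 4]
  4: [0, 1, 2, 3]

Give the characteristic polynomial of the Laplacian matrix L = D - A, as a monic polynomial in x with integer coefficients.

Each diagonal entry of L is the vertex degree and each off-diagonal entry is -1 where an edge is present, 0 otherwise; in the order [0, 1, 2, 3, 4] the diagonal is [2, 2, 3, 3, 4]. Computing det(xI - L) by cofactor expansion (or equivalently via sum-over-permutations) gives x^5 - 14x^4 + 70x^3 - 146x^2 + 105x. The coefficient of x^4 equals -trace(L) = -14, matching the sum of degrees. The eigenvalues sum to 14, which equals trace(L) = 2|E|.

x^5 - 14x^4 + 70x^3 - 146x^2 + 105x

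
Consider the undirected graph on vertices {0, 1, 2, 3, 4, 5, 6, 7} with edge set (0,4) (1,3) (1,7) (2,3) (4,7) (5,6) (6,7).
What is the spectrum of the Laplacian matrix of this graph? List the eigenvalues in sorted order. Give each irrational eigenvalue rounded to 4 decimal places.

Each diagonal entry of L is the vertex degree and each off-diagonal entry is -1 where an edge is present, 0 otherwise; in the order [0, 1, 2, 3, 4, 5, 6, 7] the diagonal is [1, 2, 1, 2, 2, 1, 2, 3]. L is symmetric positive semidefinite, so every eigenvalue is real and nonnegative. The single zero eigenvalue shows the graph is connected. By the matrix-tree theorem the graph has (1/8) * product of the nonzero eigenvalues = 1 spanning tree. The largest eigenvalue, 4.4383, is at most the vertex count 8.

[0, 0.2434, 0.3820, 1.1798, 2, 2.6180, 3.1386, 4.4383]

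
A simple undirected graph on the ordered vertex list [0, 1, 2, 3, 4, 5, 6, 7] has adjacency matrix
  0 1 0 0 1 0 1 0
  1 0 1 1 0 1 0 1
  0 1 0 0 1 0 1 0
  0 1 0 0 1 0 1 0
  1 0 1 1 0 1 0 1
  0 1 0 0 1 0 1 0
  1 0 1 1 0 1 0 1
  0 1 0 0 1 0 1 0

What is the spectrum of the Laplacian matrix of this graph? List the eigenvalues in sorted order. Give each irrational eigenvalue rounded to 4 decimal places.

With the vertex order [0, 1, 2, 3, 4, 5, 6, 7], the degrees are [3, 5, 3, 3, 5, 3, 5, 3], giving D = diag(3, 5, 3, 3, 5, 3, 5, 3) and L = D - A. Since every row of L sums to 0, the all-ones vector is in the kernel and 0 is an eigenvalue. By the matrix-tree theorem the graph has (1/8) * product of the nonzero eigenvalues = 2025 spanning trees. There is one zero in the spectrum, matching the 1 component.

[0, 3, 3, 3, 3, 5, 5, 8]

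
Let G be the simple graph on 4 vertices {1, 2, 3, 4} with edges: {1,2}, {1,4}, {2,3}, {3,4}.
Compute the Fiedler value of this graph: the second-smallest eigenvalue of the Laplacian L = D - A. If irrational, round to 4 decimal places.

2

Each diagonal entry of L is the vertex degree and each off-diagonal entry is -1 where an edge is present, 0 otherwise; in the order [1, 2, 3, 4] the diagonal is [2, 2, 2, 2]. The smallest Laplacian eigenvalue is always 0. The next one, lambda_2 = 2, measures how hard the graph is to disconnect: larger values mean better connectivity. There is one zero in the spectrum, matching the 1 component. The eigenvalues sum to 8, which equals trace(L) = 2|E|.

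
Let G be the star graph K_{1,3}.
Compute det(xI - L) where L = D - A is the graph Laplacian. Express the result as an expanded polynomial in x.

The graph has 4 vertices and degree multiset [3, 1, 1, 1]; D is the diagonal matrix of degrees and L = D - A. L has integer entries, so p(x) = det(xI - L) has integer coefficients. Expanding the determinant yields x^4 - 6x^3 + 9x^2 - 4x. Since p(0) = det(-L) = 0, x divides p(x). There is one zero in the spectrum, matching the 1 component. By the matrix-tree theorem the graph has (1/4) * product of the nonzero eigenvalues = 1 spanning tree.

x^4 - 6x^3 + 9x^2 - 4x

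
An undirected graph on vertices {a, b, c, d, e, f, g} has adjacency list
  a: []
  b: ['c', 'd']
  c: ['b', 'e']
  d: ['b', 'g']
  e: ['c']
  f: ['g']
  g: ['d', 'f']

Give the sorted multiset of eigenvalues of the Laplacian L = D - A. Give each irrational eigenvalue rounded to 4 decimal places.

With the vertex order [a, b, c, d, e, f, g], the degrees are [0, 2, 2, 2, 1, 1, 2], giving D = diag(0, 2, 2, 2, 1, 1, 2) and L = D - A. The multiplicity of 0 as a Laplacian eigenvalue equals the number of connected components. The 2 zero eigenvalues correspond to the 2 connected components. The largest eigenvalue, 3.7321, is at most the vertex count 7. The eigenvalues sum to 10, which equals trace(L) = 2|E|.

[0, 0, 0.2679, 1, 2, 3, 3.7321]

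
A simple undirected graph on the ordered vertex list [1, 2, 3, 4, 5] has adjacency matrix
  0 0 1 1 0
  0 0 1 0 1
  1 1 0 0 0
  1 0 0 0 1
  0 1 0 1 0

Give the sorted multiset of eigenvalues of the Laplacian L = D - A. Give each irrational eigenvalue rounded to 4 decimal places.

[0, 1.3820, 1.3820, 3.6180, 3.6180]

Each diagonal entry of L is the vertex degree and each off-diagonal entry is -1 where an edge is present, 0 otherwise; in the order [1, 2, 3, 4, 5] the diagonal is [2, 2, 2, 2, 2]. L is symmetric positive semidefinite, so every eigenvalue is real and nonnegative. By the matrix-tree theorem the graph has (1/5) * product of the nonzero eigenvalues = 5 spanning trees.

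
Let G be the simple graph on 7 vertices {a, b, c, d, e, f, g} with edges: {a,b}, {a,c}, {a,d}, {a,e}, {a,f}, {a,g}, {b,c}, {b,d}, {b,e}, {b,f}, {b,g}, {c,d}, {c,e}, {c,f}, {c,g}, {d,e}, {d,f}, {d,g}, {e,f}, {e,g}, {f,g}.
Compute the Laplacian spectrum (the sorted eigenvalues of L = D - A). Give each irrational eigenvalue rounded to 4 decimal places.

[0, 7, 7, 7, 7, 7, 7]

Each diagonal entry of L is the vertex degree and each off-diagonal entry is -1 where an edge is present, 0 otherwise; in the order [a, b, c, d, e, f, g] the diagonal is [6, 6, 6, 6, 6, 6, 6]. Diagonalising L (or applying a numerical eigensolver to the 7x7 matrix) gives the spectrum above. The single zero eigenvalue shows the graph is connected. There is one zero in the spectrum, matching the 1 component.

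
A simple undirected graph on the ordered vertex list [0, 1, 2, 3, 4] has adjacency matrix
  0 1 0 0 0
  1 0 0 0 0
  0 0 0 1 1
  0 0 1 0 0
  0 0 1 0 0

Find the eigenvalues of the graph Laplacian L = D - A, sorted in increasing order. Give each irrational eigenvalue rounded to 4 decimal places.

With the vertex order [0, 1, 2, 3, 4], the degrees are [1, 1, 2, 1, 1], giving D = diag(1, 1, 2, 1, 1) and L = D - A. Since every row of L sums to 0, the all-ones vector is in the kernel and 0 is an eigenvalue. The 2 zero eigenvalues correspond to the 2 connected components. The eigenvalues sum to 6, which equals trace(L) = 2|E|.

[0, 0, 1, 2, 3]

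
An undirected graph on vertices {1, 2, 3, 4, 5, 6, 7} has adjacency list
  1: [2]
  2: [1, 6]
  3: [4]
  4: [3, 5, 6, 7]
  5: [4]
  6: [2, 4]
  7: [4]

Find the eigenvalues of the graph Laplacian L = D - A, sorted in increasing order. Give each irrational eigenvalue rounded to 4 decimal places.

Reading degrees in the order [1, 2, 3, 4, 5, 6, 7] gives [1, 2, 1, 4, 1, 2, 1]; set D = diag(1, 2, 1, 4, 1, 2, 1) and form L = D - A. Since every row of L sums to 0, the all-ones vector is in the kernel and 0 is an eigenvalue. The single zero eigenvalue shows the graph is connected. The largest eigenvalue, 5.0965, is at most the vertex count 7.

[0, 0.2955, 1, 1, 1.4911, 3.1169, 5.0965]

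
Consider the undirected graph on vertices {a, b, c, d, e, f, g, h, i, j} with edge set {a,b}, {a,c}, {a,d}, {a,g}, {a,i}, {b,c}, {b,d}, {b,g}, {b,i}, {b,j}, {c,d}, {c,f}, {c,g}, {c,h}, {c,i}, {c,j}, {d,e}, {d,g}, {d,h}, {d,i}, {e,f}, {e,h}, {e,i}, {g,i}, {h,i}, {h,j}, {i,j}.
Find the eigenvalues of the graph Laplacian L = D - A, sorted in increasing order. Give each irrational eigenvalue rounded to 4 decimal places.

[0, 1.7445, 3.3937, 3.8342, 5.8060, 6, 6.9345, 8.1535, 8.9117, 9.2219]

With the vertex order [a, b, c, d, e, f, g, h, i, j], the degrees are [5, 6, 8, 7, 4, 2, 5, 5, 8, 4], giving D = diag(5, 6, 8, 7, 4, 2, 5, 5, 8, 4) and L = D - A. Diagonalising L (or applying a numerical eigensolver to the 10x10 matrix) gives the spectrum above. The eigenvalues sum to 54, which equals trace(L) = 2|E|.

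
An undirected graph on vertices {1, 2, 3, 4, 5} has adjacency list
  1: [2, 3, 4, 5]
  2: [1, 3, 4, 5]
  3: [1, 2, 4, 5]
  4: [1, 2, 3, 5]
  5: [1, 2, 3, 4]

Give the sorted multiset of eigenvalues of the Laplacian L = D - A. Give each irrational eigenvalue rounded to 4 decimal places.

[0, 5, 5, 5, 5]

With the vertex order [1, 2, 3, 4, 5], the degrees are [4, 4, 4, 4, 4], giving D = diag(4, 4, 4, 4, 4) and L = D - A. The multiplicity of 0 as a Laplacian eigenvalue equals the number of connected components. The single zero eigenvalue shows the graph is connected. By the matrix-tree theorem the graph has (1/5) * product of the nonzero eigenvalues = 125 spanning trees. The largest eigenvalue, 5, is at most the vertex count 5.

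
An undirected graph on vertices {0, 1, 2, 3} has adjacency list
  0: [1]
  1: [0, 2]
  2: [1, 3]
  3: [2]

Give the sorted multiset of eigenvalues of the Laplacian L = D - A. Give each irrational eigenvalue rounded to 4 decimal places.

With the vertex order [0, 1, 2, 3], the degrees are [1, 2, 2, 1], giving D = diag(1, 2, 2, 1) and L = D - A. L is symmetric positive semidefinite, so every eigenvalue is real and nonnegative. The single zero eigenvalue shows the graph is connected. The eigenvalues sum to 6, which equals trace(L) = 2|E|. The largest eigenvalue, 3.4142, is at most the vertex count 4.

[0, 0.5858, 2, 3.4142]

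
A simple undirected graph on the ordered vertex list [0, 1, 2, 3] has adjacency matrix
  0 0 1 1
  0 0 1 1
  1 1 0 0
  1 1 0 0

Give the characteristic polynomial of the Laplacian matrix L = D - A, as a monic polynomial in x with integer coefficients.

With the vertex order [0, 1, 2, 3], the degrees are [2, 2, 2, 2], giving D = diag(2, 2, 2, 2) and L = D - A. The eigenvalues of L are [0, 2, 2, 4]; the characteristic polynomial is the product of (x - lambda_i), which multiplies out to x^4 - 8x^3 + 20x^2 - 16x. Since p(0) = det(-L) = 0, x divides p(x).

x^4 - 8x^3 + 20x^2 - 16x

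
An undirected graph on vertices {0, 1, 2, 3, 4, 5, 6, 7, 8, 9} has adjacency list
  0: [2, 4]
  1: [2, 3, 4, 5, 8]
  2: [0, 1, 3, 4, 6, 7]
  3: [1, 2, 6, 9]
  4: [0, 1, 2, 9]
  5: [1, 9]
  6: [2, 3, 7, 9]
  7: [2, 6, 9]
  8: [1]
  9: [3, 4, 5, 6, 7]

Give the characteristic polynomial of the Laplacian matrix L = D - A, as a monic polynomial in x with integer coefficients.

Each diagonal entry of L is the vertex degree and each off-diagonal entry is -1 where an edge is present, 0 otherwise; in the order [0, 1, 2, 3, 4, 5, 6, 7, 8, 9] the diagonal is [2, 5, 6, 4, 4, 2, 4, 3, 1, 5]. L has integer entries, so p(x) = det(xI - L) has integer coefficients. Expanding the determinant yields x^10 - 36x^9 + 554x^8 - 4764x^7 + 25108x^6 - 83628x^5 + 174860x^4 - 219672x^3 + 149256x^2 - 41380x. The constant term is 0 because L is singular (the all-ones vector lies in its kernel). By the matrix-tree theorem the graph has (1/10) * product of the nonzero eigenvalues = 4138 spanning trees. The largest eigenvalue, 7.4820, is at most the vertex count 10.

x^10 - 36x^9 + 554x^8 - 4764x^7 + 25108x^6 - 83628x^5 + 174860x^4 - 219672x^3 + 149256x^2 - 41380x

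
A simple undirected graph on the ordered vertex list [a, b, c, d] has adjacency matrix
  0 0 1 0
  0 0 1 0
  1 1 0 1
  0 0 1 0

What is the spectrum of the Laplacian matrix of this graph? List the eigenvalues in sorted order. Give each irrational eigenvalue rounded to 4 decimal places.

With the vertex order [a, b, c, d], the degrees are [1, 1, 3, 1], giving D = diag(1, 1, 3, 1) and L = D - A. L is symmetric positive semidefinite, so every eigenvalue is real and nonnegative. The single zero eigenvalue shows the graph is connected. By the matrix-tree theorem the graph has (1/4) * product of the nonzero eigenvalues = 1 spanning tree. The eigenvalues sum to 6, which equals trace(L) = 2|E|.

[0, 1, 1, 4]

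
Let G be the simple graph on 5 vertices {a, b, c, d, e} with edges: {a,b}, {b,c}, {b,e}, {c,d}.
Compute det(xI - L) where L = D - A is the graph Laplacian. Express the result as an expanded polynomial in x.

x^5 - 8x^4 + 20x^3 - 18x^2 + 5x

Reading degrees in the order [a, b, c, d, e] gives [1, 3, 2, 1, 1]; set D = diag(1, 3, 2, 1, 1) and form L = D - A. L has integer entries, so p(x) = det(xI - L) has integer coefficients. Expanding the determinant yields x^5 - 8x^4 + 20x^3 - 18x^2 + 5x. The constant term is 0 because L is singular (the all-ones vector lies in its kernel). The eigenvalues sum to 8, which equals trace(L) = 2|E|. The largest eigenvalue, 4.1701, is at most the vertex count 5.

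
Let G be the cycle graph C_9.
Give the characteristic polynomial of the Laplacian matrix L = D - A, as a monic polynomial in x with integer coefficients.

The graph has 9 vertices and degree multiset [2, 2, 2, 2, 2, 2, 2, 2, 2]; D is the diagonal matrix of degrees and L = D - A. L has integer entries, so p(x) = det(xI - L) has integer coefficients. Expanding the determinant yields x^9 - 18x^8 + 135x^7 - 546x^6 + 1287x^5 - 1782x^4 + 1386x^3 - 540x^2 + 81x. The constant term is 0 because L is singular (the all-ones vector lies in its kernel). The eigenvalues sum to 18, which equals trace(L) = 2|E|.

x^9 - 18x^8 + 135x^7 - 546x^6 + 1287x^5 - 1782x^4 + 1386x^3 - 540x^2 + 81x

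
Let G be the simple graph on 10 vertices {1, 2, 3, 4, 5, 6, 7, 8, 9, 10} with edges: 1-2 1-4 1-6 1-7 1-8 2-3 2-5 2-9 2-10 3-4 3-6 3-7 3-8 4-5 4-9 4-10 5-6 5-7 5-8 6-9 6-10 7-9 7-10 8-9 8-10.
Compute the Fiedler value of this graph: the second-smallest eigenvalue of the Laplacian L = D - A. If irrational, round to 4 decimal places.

Each diagonal entry of L is the vertex degree and each off-diagonal entry is -1 where an edge is present, 0 otherwise; in the order [1, 2, 3, 4, 5, 6, 7, 8, 9, 10] the diagonal is [5, 5, 5, 5, 5, 5, 5, 5, 5, 5]. Computing the eigenvalues of L and sorting gives [0, 5, 5, 5, 5, 5, 5, 5, 5, 10]. The Fiedler value lambda_2 = 5 is strictly positive, so the graph is connected. By the matrix-tree theorem the graph has (1/10) * product of the nonzero eigenvalues = 390625 spanning trees.

5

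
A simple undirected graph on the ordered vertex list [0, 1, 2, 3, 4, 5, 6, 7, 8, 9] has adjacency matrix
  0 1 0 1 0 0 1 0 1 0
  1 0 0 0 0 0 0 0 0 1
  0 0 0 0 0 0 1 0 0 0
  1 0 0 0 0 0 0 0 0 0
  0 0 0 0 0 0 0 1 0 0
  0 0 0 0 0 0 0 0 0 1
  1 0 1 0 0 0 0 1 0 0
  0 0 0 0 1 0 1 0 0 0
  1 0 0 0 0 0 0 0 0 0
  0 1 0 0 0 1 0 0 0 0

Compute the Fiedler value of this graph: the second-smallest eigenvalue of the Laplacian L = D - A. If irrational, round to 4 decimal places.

Each diagonal entry of L is the vertex degree and each off-diagonal entry is -1 where an edge is present, 0 otherwise; in the order [0, 1, 2, 3, 4, 5, 6, 7, 8, 9] the diagonal is [4, 2, 1, 1, 1, 1, 3, 2, 1, 2]. Computing the eigenvalues of L and sorting gives [0, 0.1861, 0.4111, 0.6824, 1, 1.4697, 2.1671, 3.0584, 3.6781, 5.3472]. The Fiedler value lambda_2 = 0.1861 is strictly positive, so the graph is connected. The largest eigenvalue, 5.3472, is at most the vertex count 10.

0.1861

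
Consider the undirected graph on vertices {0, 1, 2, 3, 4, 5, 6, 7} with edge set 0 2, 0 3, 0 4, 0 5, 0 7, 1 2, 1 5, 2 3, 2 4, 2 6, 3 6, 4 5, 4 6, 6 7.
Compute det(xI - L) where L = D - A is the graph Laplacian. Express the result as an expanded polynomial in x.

Each diagonal entry of L is the vertex degree and each off-diagonal entry is -1 where an edge is present, 0 otherwise; in the order [0, 1, 2, 3, 4, 5, 6, 7] the diagonal is [5, 2, 5, 3, 4, 3, 4, 2]. Computing det(xI - L) by cofactor expansion (or equivalently via sum-over-permutations) gives x^8 - 28x^7 + 324x^6 - 2002x^5 + 7110x^4 - 14460x^3 + 15527x^2 - 6752x. The coefficient of x^7 equals -trace(L) = -28, matching the sum of degrees. The largest eigenvalue, 6.7616, is at most the vertex count 8. By the matrix-tree theorem the graph has (1/8) * product of the nonzero eigenvalues = 844 spanning trees.

x^8 - 28x^7 + 324x^6 - 2002x^5 + 7110x^4 - 14460x^3 + 15527x^2 - 6752x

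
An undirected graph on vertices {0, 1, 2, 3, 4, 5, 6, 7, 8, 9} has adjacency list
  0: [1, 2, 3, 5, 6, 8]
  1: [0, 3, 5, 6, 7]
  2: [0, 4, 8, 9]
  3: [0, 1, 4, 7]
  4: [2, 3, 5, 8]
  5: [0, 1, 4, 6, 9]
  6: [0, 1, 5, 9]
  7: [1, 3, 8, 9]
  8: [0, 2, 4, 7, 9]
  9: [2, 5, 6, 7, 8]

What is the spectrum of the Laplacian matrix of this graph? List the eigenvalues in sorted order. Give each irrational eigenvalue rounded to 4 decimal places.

With the vertex order [0, 1, 2, 3, 4, 5, 6, 7, 8, 9], the degrees are [6, 5, 4, 4, 4, 5, 4, 4, 5, 5], giving D = diag(6, 5, 4, 4, 4, 5, 4, 4, 5, 5) and L = D - A. Diagonalising L (or applying a numerical eigensolver to the 10x10 matrix) gives the spectrum above. The single zero eigenvalue shows the graph is connected. By the matrix-tree theorem the graph has (1/10) * product of the nonzero eigenvalues = 135222 spanning trees. The largest eigenvalue, 8.0858, is at most the vertex count 10.

[0, 2.6275, 2.9768, 3.5132, 4.6695, 5.5315, 5.6717, 6, 6.9240, 8.0858]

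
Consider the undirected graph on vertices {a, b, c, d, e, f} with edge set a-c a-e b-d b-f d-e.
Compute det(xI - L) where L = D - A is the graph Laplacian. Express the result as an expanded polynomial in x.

Each diagonal entry of L is the vertex degree and each off-diagonal entry is -1 where an edge is present, 0 otherwise; in the order [a, b, c, d, e, f] the diagonal is [2, 2, 1, 2, 2, 1]. Computing det(xI - L) by cofactor expansion (or equivalently via sum-over-permutations) gives x^6 - 10x^5 + 36x^4 - 56x^3 + 35x^2 - 6x. The coefficient of x^5 equals -trace(L) = -10, matching the sum of degrees. By the matrix-tree theorem the graph has (1/6) * product of the nonzero eigenvalues = 1 spanning tree.

x^6 - 10x^5 + 36x^4 - 56x^3 + 35x^2 - 6x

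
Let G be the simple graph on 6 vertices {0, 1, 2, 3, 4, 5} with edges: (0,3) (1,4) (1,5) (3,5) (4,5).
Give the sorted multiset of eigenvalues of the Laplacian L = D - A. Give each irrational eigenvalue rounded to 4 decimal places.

[0, 0, 0.5188, 2.3111, 3, 4.1701]

Each diagonal entry of L is the vertex degree and each off-diagonal entry is -1 where an edge is present, 0 otherwise; in the order [0, 1, 2, 3, 4, 5] the diagonal is [1, 2, 0, 2, 2, 3]. The multiplicity of 0 as a Laplacian eigenvalue equals the number of connected components. The 2 zero eigenvalues correspond to the 2 connected components. The eigenvalues sum to 10, which equals trace(L) = 2|E|.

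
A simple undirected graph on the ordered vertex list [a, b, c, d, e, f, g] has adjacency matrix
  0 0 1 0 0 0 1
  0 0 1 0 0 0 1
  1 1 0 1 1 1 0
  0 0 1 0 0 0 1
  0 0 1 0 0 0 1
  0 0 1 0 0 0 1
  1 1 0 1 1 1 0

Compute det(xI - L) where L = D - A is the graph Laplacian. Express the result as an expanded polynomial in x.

x^7 - 20x^6 + 155x^5 - 600x^4 + 1240x^3 - 1312x^2 + 560x

With the vertex order [a, b, c, d, e, f, g], the degrees are [2, 2, 5, 2, 2, 2, 5], giving D = diag(2, 2, 5, 2, 2, 2, 5) and L = D - A. The eigenvalues of L are [0, 2, 2, 2, 2, 5, 7]; the characteristic polynomial is the product of (x - lambda_i), which multiplies out to x^7 - 20x^6 + 155x^5 - 600x^4 + 1240x^3 - 1312x^2 + 560x. The coefficient of x^6 equals -trace(L) = -20, matching the sum of degrees. By the matrix-tree theorem the graph has (1/7) * product of the nonzero eigenvalues = 80 spanning trees.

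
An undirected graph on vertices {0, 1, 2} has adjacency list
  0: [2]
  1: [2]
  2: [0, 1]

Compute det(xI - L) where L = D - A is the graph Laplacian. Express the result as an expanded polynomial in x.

x^3 - 4x^2 + 3x

With the vertex order [0, 1, 2], the degrees are [1, 1, 2], giving D = diag(1, 1, 2) and L = D - A. The eigenvalues of L are [0, 1, 3]; the characteristic polynomial is the product of (x - lambda_i), which multiplies out to x^3 - 4x^2 + 3x. Since p(0) = det(-L) = 0, x divides p(x). There is one zero in the spectrum, matching the 1 component. The largest eigenvalue, 3, is at most the vertex count 3.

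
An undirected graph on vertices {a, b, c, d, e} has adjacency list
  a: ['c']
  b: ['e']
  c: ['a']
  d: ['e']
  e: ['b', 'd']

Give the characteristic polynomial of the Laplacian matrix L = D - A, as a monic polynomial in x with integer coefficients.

Each diagonal entry of L is the vertex degree and each off-diagonal entry is -1 where an edge is present, 0 otherwise; in the order [a, b, c, d, e] the diagonal is [1, 1, 1, 1, 2]. The eigenvalues of L are [0, 0, 1, 2, 3]; the characteristic polynomial is the product of (x - lambda_i), which multiplies out to x^5 - 6x^4 + 11x^3 - 6x^2. The constant term is 0 because L is singular (the all-ones vector lies in its kernel). There are 2 zeros in the spectrum, matching the 2 components. The largest eigenvalue, 3, is at most the vertex count 5.

x^5 - 6x^4 + 11x^3 - 6x^2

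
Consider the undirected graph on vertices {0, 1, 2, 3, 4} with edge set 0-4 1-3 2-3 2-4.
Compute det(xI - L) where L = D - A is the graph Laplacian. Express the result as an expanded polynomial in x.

x^5 - 8x^4 + 21x^3 - 20x^2 + 5x

Reading degrees in the order [0, 1, 2, 3, 4] gives [1, 1, 2, 2, 2]; set D = diag(1, 1, 2, 2, 2) and form L = D - A. Computing det(xI - L) by cofactor expansion (or equivalently via sum-over-permutations) gives x^5 - 8x^4 + 21x^3 - 20x^2 + 5x. The coefficient of x^4 equals -trace(L) = -8, matching the sum of degrees. The eigenvalues sum to 8, which equals trace(L) = 2|E|.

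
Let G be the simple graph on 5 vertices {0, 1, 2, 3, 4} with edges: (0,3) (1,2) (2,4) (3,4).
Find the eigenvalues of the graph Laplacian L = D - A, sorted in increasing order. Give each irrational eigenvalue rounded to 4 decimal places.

[0, 0.3820, 1.3820, 2.6180, 3.6180]

With the vertex order [0, 1, 2, 3, 4], the degrees are [1, 1, 2, 2, 2], giving D = diag(1, 1, 2, 2, 2) and L = D - A. Since every row of L sums to 0, the all-ones vector is in the kernel and 0 is an eigenvalue. There is one zero in the spectrum, matching the 1 component. The eigenvalues sum to 8, which equals trace(L) = 2|E|.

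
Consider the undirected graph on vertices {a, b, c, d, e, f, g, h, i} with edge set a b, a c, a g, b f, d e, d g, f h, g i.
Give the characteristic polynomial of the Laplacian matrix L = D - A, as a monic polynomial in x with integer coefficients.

x^9 - 16x^8 + 103x^7 - 344x^6 + 641x^5 - 668x^4 + 371x^3 - 98x^2 + 9x

Reading degrees in the order [a, b, c, d, e, f, g, h, i] gives [3, 2, 1, 2, 1, 2, 3, 1, 1]; set D = diag(3, 2, 1, 2, 1, 2, 3, 1, 1) and form L = D - A. L has integer entries, so p(x) = det(xI - L) has integer coefficients. Expanding the determinant yields x^9 - 16x^8 + 103x^7 - 344x^6 + 641x^5 - 668x^4 + 371x^3 - 98x^2 + 9x. The coefficient of x^8 equals -trace(L) = -16, matching the sum of degrees. By the matrix-tree theorem the graph has (1/9) * product of the nonzero eigenvalues = 1 spanning tree. The largest eigenvalue, 4.6958, is at most the vertex count 9.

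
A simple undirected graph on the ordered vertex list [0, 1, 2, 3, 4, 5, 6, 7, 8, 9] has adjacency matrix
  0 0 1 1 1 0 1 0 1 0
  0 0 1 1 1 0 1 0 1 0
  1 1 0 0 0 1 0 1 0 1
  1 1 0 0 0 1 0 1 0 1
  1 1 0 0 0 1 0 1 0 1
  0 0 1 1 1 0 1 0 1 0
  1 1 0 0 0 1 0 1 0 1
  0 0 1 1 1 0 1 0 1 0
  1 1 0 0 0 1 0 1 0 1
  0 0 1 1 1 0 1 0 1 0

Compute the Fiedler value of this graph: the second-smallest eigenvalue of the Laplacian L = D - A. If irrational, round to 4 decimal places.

5

Reading degrees in the order [0, 1, 2, 3, 4, 5, 6, 7, 8, 9] gives [5, 5, 5, 5, 5, 5, 5, 5, 5, 5]; set D = diag(5, 5, 5, 5, 5, 5, 5, 5, 5, 5) and form L = D - A. The sorted Laplacian eigenvalues are [0, 5, 5, 5, 5, 5, 5, 5, 5, 10]; the algebraic connectivity is the second entry, 5. There is one zero in the spectrum, matching the 1 component. The eigenvalues sum to 50, which equals trace(L) = 2|E|.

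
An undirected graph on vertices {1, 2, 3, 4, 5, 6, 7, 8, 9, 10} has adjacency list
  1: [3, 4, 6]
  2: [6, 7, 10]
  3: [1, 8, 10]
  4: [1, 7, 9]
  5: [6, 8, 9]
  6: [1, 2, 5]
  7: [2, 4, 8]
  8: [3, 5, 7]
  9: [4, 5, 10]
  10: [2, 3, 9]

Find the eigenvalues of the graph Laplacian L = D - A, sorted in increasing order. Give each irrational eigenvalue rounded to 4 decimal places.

Each diagonal entry of L is the vertex degree and each off-diagonal entry is -1 where an edge is present, 0 otherwise; in the order [1, 2, 3, 4, 5, 6, 7, 8, 9, 10] the diagonal is [3, 3, 3, 3, 3, 3, 3, 3, 3, 3]. The multiplicity of 0 as a Laplacian eigenvalue equals the number of connected components. By the matrix-tree theorem the graph has (1/10) * product of the nonzero eigenvalues = 2000 spanning trees.

[0, 2, 2, 2, 2, 2, 5, 5, 5, 5]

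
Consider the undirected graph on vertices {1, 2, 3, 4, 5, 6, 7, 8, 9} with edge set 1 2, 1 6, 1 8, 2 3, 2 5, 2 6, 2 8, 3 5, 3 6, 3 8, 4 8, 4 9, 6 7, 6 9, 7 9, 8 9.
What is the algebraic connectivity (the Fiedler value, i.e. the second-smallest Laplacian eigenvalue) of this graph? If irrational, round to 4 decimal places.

Reading degrees in the order [1, 2, 3, 4, 5, 6, 7, 8, 9] gives [3, 5, 4, 2, 2, 5, 2, 5, 4]; set D = diag(3, 5, 4, 2, 2, 5, 2, 5, 4) and form L = D - A. The sorted Laplacian eigenvalues are [0, 1.1600, 1.6972, 2.2609, 3.8944, 4.6428, 5.3028, 5.8985, 7.1434]; the algebraic connectivity is the second entry, 1.1600. The eigenvalues sum to 32, which equals trace(L) = 2|E|. The largest eigenvalue, 7.1434, is at most the vertex count 9.

1.1600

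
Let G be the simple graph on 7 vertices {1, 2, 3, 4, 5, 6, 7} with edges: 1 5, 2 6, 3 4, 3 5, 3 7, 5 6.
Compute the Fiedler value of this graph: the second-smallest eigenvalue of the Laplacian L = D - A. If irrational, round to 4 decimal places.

Each diagonal entry of L is the vertex degree and each off-diagonal entry is -1 where an edge is present, 0 otherwise; in the order [1, 2, 3, 4, 5, 6, 7] the diagonal is [1, 1, 3, 1, 3, 2, 1]. The sorted Laplacian eigenvalues are [0, 0.3217, 0.6802, 1, 2.1397, 3.2297, 4.6287]; the algebraic connectivity is the second entry, 0.3217. By the matrix-tree theorem the graph has (1/7) * product of the nonzero eigenvalues = 1 spanning tree.

0.3217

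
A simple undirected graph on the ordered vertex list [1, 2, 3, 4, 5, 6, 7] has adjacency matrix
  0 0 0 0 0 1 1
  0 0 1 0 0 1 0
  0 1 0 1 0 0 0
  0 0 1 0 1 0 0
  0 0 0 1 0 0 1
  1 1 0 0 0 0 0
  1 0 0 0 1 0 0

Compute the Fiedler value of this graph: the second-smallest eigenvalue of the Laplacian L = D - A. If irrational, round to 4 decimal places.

0.7530

Reading degrees in the order [1, 2, 3, 4, 5, 6, 7] gives [2, 2, 2, 2, 2, 2, 2]; set D = diag(2, 2, 2, 2, 2, 2, 2) and form L = D - A. The smallest Laplacian eigenvalue is always 0. The next one, lambda_2 = 0.7530, measures how hard the graph is to disconnect: larger values mean better connectivity. The largest eigenvalue, 3.8019, is at most the vertex count 7.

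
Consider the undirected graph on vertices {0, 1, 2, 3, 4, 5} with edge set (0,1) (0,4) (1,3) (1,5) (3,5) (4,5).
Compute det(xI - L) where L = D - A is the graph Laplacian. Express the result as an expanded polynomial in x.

Reading degrees in the order [0, 1, 2, 3, 4, 5] gives [2, 3, 0, 2, 2, 3]; set D = diag(2, 3, 0, 2, 2, 3) and form L = D - A. Computing det(xI - L) by cofactor expansion (or equivalently via sum-over-permutations) gives x^6 - 12x^5 + 51x^4 - 90x^3 + 55x^2. Since p(0) = det(-L) = 0, x divides p(x). The eigenvalues sum to 12, which equals trace(L) = 2|E|.

x^6 - 12x^5 + 51x^4 - 90x^3 + 55x^2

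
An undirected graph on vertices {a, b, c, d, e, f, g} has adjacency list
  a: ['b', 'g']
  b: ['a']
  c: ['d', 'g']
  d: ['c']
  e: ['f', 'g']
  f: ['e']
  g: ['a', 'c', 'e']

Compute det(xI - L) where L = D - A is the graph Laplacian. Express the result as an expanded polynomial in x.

x^7 - 12x^6 + 54x^5 - 114x^4 + 114x^3 - 48x^2 + 7x

Each diagonal entry of L is the vertex degree and each off-diagonal entry is -1 where an edge is present, 0 otherwise; in the order [a, b, c, d, e, f, g] the diagonal is [2, 1, 2, 1, 2, 1, 3]. L has integer entries, so p(x) = det(xI - L) has integer coefficients. Expanding the determinant yields x^7 - 12x^6 + 54x^5 - 114x^4 + 114x^3 - 48x^2 + 7x. The coefficient of x^6 equals -trace(L) = -12, matching the sum of degrees. The largest eigenvalue, 4.4142, is at most the vertex count 7.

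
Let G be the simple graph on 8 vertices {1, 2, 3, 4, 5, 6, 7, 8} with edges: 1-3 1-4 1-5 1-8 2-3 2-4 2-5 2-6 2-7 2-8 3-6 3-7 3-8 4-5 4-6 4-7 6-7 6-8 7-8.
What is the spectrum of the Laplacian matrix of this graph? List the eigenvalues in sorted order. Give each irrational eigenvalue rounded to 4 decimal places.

Reading degrees in the order [1, 2, 3, 4, 5, 6, 7, 8] gives [4, 6, 5, 5, 3, 5, 5, 5]; set D = diag(4, 6, 5, 5, 3, 5, 5, 5) and form L = D - A. The multiplicity of 0 as a Laplacian eigenvalue equals the number of connected components. By the matrix-tree theorem the graph has (1/8) * product of the nonzero eigenvalues = 11952 spanning trees.

[0, 2.5321, 4, 5.0872, 6, 6, 6.7989, 7.5818]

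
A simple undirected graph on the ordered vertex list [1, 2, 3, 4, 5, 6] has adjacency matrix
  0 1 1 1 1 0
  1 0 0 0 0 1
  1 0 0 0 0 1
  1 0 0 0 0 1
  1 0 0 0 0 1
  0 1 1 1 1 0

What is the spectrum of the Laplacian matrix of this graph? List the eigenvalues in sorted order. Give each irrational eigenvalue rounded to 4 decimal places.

Reading degrees in the order [1, 2, 3, 4, 5, 6] gives [4, 2, 2, 2, 2, 4]; set D = diag(4, 2, 2, 2, 2, 4) and form L = D - A. L is symmetric positive semidefinite, so every eigenvalue is real and nonnegative. The single zero eigenvalue shows the graph is connected. By the matrix-tree theorem the graph has (1/6) * product of the nonzero eigenvalues = 32 spanning trees.

[0, 2, 2, 2, 4, 6]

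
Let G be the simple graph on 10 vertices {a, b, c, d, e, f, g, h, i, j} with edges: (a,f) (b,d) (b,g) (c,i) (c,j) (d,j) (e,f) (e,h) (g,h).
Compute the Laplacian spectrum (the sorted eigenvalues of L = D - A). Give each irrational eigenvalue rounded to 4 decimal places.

Each diagonal entry of L is the vertex degree and each off-diagonal entry is -1 where an edge is present, 0 otherwise; in the order [a, b, c, d, e, f, g, h, i, j] the diagonal is [1, 2, 2, 2, 2, 2, 2, 2, 1, 2]. The multiplicity of 0 as a Laplacian eigenvalue equals the number of connected components. The largest eigenvalue, 3.9021, is at most the vertex count 10.

[0, 0.0979, 0.3820, 0.8244, 1.3820, 2, 2.6180, 3.1756, 3.6180, 3.9021]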